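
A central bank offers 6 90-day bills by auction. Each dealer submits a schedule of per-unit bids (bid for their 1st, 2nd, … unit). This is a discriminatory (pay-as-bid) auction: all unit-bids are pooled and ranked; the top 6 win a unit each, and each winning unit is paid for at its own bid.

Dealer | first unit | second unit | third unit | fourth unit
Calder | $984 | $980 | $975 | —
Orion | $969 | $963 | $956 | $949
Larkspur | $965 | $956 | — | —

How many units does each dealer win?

Calder 3, Larkspur 1, Orion 2

Merging the schedules and taking the best 6: 984 (Calder-1), 980 (Calder-2), 975 (Calder-3), 969 (Orion-1), 965 (Larkspur-1), 963 (Orion-2)
Next rejected bid: $956 (not a price — pay-as-bid).
Allocation: Calder 3, Larkspur 1, Orion 2.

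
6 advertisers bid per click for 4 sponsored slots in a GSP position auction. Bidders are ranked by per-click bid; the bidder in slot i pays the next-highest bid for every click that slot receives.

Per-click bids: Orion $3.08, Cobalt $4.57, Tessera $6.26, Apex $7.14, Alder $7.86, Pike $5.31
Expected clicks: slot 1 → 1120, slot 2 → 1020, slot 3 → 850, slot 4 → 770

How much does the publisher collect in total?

Sorting advertisers: $7.86 (Alder) > $7.14 (Apex) > $6.26 (Tessera) > $5.31 (Pike) > $4.57 (Cobalt) > …
Slot 1: Alder pays $7.14 × 1120 = $7996.80
Slot 2: Apex pays $6.26 × 1020 = $6385.20
Slot 3: Tessera pays $5.31 × 850 = $4513.50
Slot 4: Pike pays $4.57 × 770 = $3518.90
Total = $22414.40

Total revenue: $22414.40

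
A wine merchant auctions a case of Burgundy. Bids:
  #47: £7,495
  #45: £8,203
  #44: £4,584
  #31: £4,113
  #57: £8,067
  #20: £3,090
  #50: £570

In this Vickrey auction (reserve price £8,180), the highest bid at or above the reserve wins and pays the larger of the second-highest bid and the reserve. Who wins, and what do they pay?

Bids ranked: 8,203 (#45) > 8,067 (#57) > 7,495 (#47) > 4,584 (#44) > 4,113 (#31) > 3,090 (#20) > …
#45 has the top bid at or above the reserve (£8,203).
Second-highest bid £8,067 is below the reserve £8,180, so the reserve binds → payment £8,180.

#45 pays £8,180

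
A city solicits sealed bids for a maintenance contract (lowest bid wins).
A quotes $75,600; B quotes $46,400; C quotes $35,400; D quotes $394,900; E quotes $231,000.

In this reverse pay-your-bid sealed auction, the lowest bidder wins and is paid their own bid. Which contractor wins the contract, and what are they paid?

C is paid $35,400

Sorting bids: 35,400 (C) < 46,400 (B) < 75,600 (A) < 231,000 (E) < 394,900 (D)
C is lowest → is paid own bid, $35,400.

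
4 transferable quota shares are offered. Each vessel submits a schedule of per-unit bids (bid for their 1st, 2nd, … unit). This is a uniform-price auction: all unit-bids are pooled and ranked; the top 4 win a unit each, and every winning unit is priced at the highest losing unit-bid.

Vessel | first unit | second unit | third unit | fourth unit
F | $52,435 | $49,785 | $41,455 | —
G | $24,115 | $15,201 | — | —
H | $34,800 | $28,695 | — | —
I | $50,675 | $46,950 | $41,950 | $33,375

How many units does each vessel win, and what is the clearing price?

All unit-bids, highest first — top 4: 52,435 (F-1), 50,675 (I-1), 49,785 (F-2), 46,950 (I-2)
First bid not allocated: $41,950.
Allocation: F 2, I 2.

F 2, I 2; clearing price $41,950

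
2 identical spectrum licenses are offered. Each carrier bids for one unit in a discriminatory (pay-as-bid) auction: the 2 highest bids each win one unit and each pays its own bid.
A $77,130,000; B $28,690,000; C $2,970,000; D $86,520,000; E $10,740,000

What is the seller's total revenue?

Sorting: 86,520,000 (D), 77,130,000 (A), 28,690,000 (B), 10,740,000 (E), …
Top 2: D, A.
Total revenue = 86,520,000 + 77,130,000 = $163,650,000.

Total revenue: $163,650,000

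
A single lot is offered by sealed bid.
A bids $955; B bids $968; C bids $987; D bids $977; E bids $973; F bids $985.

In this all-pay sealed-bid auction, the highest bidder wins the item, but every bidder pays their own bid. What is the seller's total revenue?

Total revenue: $5,845

Rule: the highest bidder wins the item, but every bidder pays their own bid.
Bids in order: 987 (C) > 985 (F) > 977 (D) > 973 (E) > 968 (B) > 955 (A)
Every bidder forfeits their bid regardless of winning.
Revenue = 955 + 968 + 987 + 977 + 973 + 985 = $5,845.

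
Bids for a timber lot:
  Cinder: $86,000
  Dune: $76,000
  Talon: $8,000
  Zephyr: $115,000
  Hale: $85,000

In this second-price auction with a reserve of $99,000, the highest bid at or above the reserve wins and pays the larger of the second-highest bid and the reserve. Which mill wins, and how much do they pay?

Bids in order: 115,000 (Zephyr) > 86,000 (Cinder) > 85,000 (Hale) > 76,000 (Dune) > 8,000 (Talon)
Highest eligible bid: Zephyr at $115,000.
Second-highest bid $86,000 is below the reserve $99,000, so the reserve binds → payment $99,000.

Zephyr pays $99,000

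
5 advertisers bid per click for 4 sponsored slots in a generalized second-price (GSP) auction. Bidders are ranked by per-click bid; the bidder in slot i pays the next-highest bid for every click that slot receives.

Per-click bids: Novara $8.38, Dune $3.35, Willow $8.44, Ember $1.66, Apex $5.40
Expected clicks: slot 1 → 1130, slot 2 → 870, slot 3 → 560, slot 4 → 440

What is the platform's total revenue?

Ranked by bid: $8.44 (Willow) > $8.38 (Novara) > $5.40 (Apex) > $3.35 (Dune) > $1.66 (Ember)
Slot 1: Willow pays $8.38 × 1130 = $9469.40
Slot 2: Novara pays $5.40 × 870 = $4698.00
Slot 3: Apex pays $3.35 × 560 = $1876.00
Slot 4: Dune pays $1.66 × 440 = $730.40
Total = $16773.80

Total revenue: $16773.80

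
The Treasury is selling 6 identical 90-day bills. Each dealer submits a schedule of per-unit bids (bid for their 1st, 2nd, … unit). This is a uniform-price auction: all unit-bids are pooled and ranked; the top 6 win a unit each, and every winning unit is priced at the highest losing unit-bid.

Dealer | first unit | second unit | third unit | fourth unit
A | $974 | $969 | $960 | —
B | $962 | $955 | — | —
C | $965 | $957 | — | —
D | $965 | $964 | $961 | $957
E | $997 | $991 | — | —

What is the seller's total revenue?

Pooled unit-bids ranked (top 6): 997 (E-1), 991 (E-2), 974 (A-1), 969 (A-2), 965 (C-1), 965 (D-1)
The (k+1)-th unit-bid is $964.
Allocation: A 2, C 1, D 1, E 2. Every unit priced at $964.
Revenue = 6 × 964 = $5,784.

Total revenue: $5,784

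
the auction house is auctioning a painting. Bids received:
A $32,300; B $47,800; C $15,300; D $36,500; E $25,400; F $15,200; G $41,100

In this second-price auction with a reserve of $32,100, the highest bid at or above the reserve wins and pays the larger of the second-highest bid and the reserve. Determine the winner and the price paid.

B pays $41,100

Bids ranked: 47,800 (B) > 41,100 (G) > 36,500 (D) > 32,300 (A) > 25,400 (E) > 15,300 (C) > …
Highest eligible bid: B at $47,800.
Second-highest bid $41,100 exceeds the reserve $32,100 → payment $41,100.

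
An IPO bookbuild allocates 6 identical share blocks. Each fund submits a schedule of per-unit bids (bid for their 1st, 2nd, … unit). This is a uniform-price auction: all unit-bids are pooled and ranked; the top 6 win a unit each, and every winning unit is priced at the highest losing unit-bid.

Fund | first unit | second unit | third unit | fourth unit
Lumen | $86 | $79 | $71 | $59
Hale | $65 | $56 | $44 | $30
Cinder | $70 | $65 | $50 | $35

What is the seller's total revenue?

Total revenue: $354

Pooled unit-bids ranked (top 6): 86 (Lumen-1), 79 (Lumen-2), 71 (Lumen-3), 70 (Cinder-1), 65 (Hale-1), 65 (Cinder-2)
Highest rejected unit-bid = $59.
Allocation: Cinder 2, Hale 1, Lumen 3. Every unit priced at $59.
Revenue = 6 × 59 = $354.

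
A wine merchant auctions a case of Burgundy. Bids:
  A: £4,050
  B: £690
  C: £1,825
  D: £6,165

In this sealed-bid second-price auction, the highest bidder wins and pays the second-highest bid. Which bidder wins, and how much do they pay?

Rule: the highest bidder wins and pays the second-highest bid.
Bids ranked: 6,165 (D) > 4,050 (A) > 1,825 (C) > 690 (B)
Second-price: D pays A's bid of £4,050.

D pays £4,050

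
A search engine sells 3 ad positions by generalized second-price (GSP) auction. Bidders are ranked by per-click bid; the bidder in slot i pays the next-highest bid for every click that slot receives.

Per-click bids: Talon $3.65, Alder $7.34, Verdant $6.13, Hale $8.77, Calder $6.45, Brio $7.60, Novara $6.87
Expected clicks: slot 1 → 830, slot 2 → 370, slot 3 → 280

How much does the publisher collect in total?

Per-click bids in order: $8.77 (Hale) > $7.60 (Brio) > $7.34 (Alder) > $6.87 (Novara) > …
Slot 1: Hale pays $7.60 × 830 = $6308.00
Slot 2: Brio pays $7.34 × 370 = $2715.80
Slot 3: Alder pays $6.87 × 280 = $1923.60
Total = $10947.40

Total revenue: $10947.40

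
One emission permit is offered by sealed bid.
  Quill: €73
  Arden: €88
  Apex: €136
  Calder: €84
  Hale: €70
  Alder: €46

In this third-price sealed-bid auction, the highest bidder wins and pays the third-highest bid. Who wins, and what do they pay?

Apex pays €84

Bids in order: 136 (Apex) > 88 (Arden) > 84 (Calder) > 73 (Quill) > 70 (Hale) > 46 (Alder)
Apex is highest; pays the third-highest bid, €84.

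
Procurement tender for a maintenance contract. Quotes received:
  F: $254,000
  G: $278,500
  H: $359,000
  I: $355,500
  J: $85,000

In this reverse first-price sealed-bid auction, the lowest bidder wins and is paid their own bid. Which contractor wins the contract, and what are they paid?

Bids ranked: 85,000 (J) < 254,000 (F) < 278,500 (G) < 355,500 (I) < 359,000 (H)
First-price: J is paid what they bid, $85,000.

J is paid $85,000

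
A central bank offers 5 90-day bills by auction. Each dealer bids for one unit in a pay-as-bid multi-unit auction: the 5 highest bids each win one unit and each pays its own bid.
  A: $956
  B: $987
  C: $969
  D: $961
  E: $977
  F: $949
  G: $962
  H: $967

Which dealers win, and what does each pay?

B $987, E $977, C $969, H $967, G $962

Sorting: 987 (B), 977 (E), 969 (C), 967 (H), 962 (G), 961 (D), 956 (A), …
The 5 highest are B, E, C, H, G.
Each winner pays its own bid: B $987, E $977, C $969, H $967, G $962.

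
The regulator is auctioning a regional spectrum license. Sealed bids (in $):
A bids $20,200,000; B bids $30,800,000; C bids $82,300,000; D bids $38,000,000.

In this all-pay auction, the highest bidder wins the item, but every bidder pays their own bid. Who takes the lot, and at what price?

C pays $82,300,000

Sorting bids: 82,300,000 (C) > 38,000,000 (D) > 30,800,000 (B) > 20,200,000 (A)
C wins with the top bid; all bids are sunk regardless.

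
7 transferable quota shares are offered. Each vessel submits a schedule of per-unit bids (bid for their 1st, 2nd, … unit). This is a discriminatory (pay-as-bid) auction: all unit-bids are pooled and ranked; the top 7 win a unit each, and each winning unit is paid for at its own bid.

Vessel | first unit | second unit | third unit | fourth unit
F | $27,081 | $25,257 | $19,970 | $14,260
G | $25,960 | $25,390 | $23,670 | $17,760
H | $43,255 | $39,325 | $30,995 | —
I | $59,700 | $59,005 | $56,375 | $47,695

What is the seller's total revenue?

Total revenue: $336,350

Merging the schedules and taking the best 7: 59,700 (I-1), 59,005 (I-2), 56,375 (I-3), 47,695 (I-4), 43,255 (H-1), 39,325 (H-2), 30,995 (H-3)
Next rejected bid: $27,081 (not a price — pay-as-bid).
Each winning unit pays its own bid.
Revenue = 59,700 + 59,005 + 56,375 + 47,695 + 43,255 + 39,325 + 30,995 = $336,350.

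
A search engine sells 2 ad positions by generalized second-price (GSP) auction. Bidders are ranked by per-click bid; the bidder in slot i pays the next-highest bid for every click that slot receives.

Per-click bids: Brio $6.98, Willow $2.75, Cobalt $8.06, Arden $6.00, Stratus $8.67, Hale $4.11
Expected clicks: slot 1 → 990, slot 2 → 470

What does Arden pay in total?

Arden pays $0.00

Per-click bids in order: $8.67 (Stratus) > $8.06 (Cobalt) > $6.98 (Brio) > …
Arden ranks below slot 2 → no slot, pays nothing.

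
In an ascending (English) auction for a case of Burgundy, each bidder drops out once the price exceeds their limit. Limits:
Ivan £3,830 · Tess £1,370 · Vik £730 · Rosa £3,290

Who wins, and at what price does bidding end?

Open ascending-bid auction: the price rises until one bidder remains; the winner pays the price at which the last rival dropped out.
Limits in order: 3,830 (Ivan) > 3,290 (Rosa) > 1,370 (Tess) > 730 (Vik)
Bidding ends when Rosa exits at £3,290; Ivan takes it.

Ivan wins at £3,290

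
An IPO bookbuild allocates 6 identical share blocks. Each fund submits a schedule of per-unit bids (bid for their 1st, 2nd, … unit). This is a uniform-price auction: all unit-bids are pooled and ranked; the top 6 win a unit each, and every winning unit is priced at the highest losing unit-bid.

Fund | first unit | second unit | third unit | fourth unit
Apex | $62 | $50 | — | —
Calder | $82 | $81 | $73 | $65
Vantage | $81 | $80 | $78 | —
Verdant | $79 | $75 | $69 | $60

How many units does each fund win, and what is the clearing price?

Calder 2, Vantage 3, Verdant 1; clearing price $75

Merging the schedules and taking the best 6: 82 (Calder-1), 81 (Calder-2), 81 (Vantage-1), 80 (Vantage-2), 79 (Verdant-1), 78 (Vantage-3)
The (k+1)-th unit-bid is $75.
Allocation: Calder 2, Vantage 3, Verdant 1.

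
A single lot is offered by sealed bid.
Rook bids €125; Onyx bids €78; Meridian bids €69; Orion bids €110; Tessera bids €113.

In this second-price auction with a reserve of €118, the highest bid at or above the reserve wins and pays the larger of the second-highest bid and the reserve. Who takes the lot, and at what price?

Rook pays €118

Sorting bids: 125 (Rook) > 113 (Tessera) > 110 (Orion) > 78 (Onyx) > 69 (Meridian)
Rook has the top bid at or above the reserve (€125).
max(second-highest €113, reserve €118) = €118.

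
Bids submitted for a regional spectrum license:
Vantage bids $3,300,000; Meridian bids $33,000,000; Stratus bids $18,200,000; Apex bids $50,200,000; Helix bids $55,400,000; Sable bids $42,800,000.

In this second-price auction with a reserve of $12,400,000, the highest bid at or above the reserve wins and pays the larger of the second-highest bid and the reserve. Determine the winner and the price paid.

Helix pays $50,200,000

Bids ranked: 55,400,000 (Helix) > 50,200,000 (Apex) > 42,800,000 (Sable) > 33,000,000 (Meridian) > 18,200,000 (Stratus) > 3,300,000 (Vantage)
Highest eligible bid: Helix at $55,400,000.
Second-highest bid $50,200,000 exceeds the reserve $12,400,000 → payment $50,200,000.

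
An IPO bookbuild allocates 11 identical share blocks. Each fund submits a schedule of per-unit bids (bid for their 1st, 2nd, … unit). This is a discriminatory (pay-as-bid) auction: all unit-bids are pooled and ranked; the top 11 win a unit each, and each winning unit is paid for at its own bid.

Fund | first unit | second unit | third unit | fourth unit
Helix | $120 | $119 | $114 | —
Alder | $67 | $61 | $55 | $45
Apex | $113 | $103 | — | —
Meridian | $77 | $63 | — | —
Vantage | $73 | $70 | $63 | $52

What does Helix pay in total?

Pooled unit-bids ranked (top 11): 120 (Helix-1), 119 (Helix-2), 114 (Helix-3), 113 (Apex-1), 103 (Apex-2), 77 (Meridian-1), 73 (Vantage-1), 70 (Vantage-2), 67 (Alder-1), 63 (Meridian-2), 63 (Vantage-3)
Next rejected bid: $61 (not a price — pay-as-bid).
Helix's winning unit-bids: 120 + 119 + 114 = $353.

Helix pays $353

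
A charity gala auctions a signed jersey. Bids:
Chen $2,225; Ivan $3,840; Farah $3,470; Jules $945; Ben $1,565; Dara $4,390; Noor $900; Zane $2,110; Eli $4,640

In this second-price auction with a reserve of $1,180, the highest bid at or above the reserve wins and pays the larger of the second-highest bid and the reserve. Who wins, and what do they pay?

Eli pays $4,390

Rule: the highest bid at or above the reserve wins and pays the larger of the second-highest bid and the reserve.
Bids ranked: 4,640 (Eli) > 4,390 (Dara) > 3,840 (Ivan) > 3,470 (Farah) > 2,225 (Chen) > 2,110 (Zane) > …
Eli has the top bid at or above the reserve ($4,640).
max(second-highest $4,390, reserve $1,180) = $4,390; the reserve does not bind.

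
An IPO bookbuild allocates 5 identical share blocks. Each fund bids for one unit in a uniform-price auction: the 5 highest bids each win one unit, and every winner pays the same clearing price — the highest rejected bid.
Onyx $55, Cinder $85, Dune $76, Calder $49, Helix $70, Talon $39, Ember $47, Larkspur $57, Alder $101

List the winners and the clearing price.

Bids ranked high→low: 101 (Alder), 85 (Cinder), 76 (Dune), 70 (Helix), 57 (Larkspur), 55 (Onyx), 49 (Calder), …
Winners (5 units): Alder, Cinder, Dune, Helix, Larkspur.
Highest unsuccessful bid: $55 → clearing price.

Alder, Cinder, Dune, Helix, Larkspur; each pays $55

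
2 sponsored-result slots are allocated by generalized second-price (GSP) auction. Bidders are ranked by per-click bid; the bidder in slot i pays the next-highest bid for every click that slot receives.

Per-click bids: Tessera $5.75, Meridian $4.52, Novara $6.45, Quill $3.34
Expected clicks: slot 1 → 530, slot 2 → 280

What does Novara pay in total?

Ranked by bid: $6.45 (Novara) > $5.75 (Tessera) > $4.52 (Meridian) > …
Novara holds slot 1 → pays next bid $5.75 × 530 clicks = $3047.50.

Novara pays $3047.50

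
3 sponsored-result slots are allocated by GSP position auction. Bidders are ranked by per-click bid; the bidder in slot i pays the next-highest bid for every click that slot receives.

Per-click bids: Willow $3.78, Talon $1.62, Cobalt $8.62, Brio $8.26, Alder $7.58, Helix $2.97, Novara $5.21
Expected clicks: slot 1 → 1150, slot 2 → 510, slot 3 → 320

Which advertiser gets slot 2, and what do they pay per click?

Brio; $7.58 per click

Per-click bids in order: $8.62 (Cobalt) > $8.26 (Brio) > $7.58 (Alder) > $5.21 (Novara) > …
Slot 2 goes to the second-ranked bidder, Brio, who pays the next bid down: $7.58/click.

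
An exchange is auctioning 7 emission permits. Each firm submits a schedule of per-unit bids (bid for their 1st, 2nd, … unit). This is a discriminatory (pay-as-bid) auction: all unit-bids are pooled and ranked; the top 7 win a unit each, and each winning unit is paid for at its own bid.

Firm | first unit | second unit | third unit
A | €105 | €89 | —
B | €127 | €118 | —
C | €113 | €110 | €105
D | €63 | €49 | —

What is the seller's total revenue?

All unit-bids, highest first — top 7: 127 (B-1), 118 (B-2), 113 (C-1), 110 (C-2), 105 (A-1), 105 (C-3), 89 (A-2)
Next rejected bid: €63 (not a price — pay-as-bid).
Each winning unit pays its own bid.
Revenue = 127 + 118 + 113 + 110 + 105 + 105 + 89 = €767.

Total revenue: €767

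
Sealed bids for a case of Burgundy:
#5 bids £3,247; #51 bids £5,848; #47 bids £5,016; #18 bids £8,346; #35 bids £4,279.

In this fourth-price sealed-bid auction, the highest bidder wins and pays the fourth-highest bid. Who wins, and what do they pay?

#18 pays £4,279

Rule: the highest bidder wins and pays the fourth-highest bid.
Bids in order: 8,346 (#18) > 5,848 (#51) > 5,016 (#47) > 4,279 (#35) > 3,247 (#5)
#18 is highest; pays the fourth-highest bid, £4,279.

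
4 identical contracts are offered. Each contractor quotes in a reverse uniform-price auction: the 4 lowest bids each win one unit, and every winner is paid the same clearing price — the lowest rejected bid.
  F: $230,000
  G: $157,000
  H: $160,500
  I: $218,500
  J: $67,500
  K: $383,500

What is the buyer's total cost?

Ordering the bids: 67,500 (J), 157,000 (G), 160,500 (H), 218,500 (I), 230,000 (F), 383,500 (K)
Winners (4 units): J, G, H, I.
Lowest unsuccessful bid: $230,000 → clearing price.
Total cost = 4 × $230,000 = $920,000.

Total cost: $920,000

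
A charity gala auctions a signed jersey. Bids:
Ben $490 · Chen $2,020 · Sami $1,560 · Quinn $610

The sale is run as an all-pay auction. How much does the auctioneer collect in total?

Total revenue: $4,680

Bids ranked: 2,020 (Chen) > 1,560 (Sami) > 610 (Quinn) > 490 (Ben)
Chen wins with the top bid; all bids are sunk regardless.
Every bidder forfeits their bid regardless of winning.
Revenue = 490 + 2,020 + 1,560 + 610 = $4,680.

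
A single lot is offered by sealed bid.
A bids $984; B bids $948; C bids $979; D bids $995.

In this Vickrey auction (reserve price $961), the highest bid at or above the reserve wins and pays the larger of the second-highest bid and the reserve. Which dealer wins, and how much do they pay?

D pays $984

Sorting bids: 995 (D) > 984 (A) > 979 (C) > 948 (B)
Highest eligible bid: D at $995.
max(second-highest $984, reserve $961) = $984; the reserve does not bind.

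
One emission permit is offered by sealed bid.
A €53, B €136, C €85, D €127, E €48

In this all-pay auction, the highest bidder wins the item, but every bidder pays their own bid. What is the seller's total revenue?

Bids ranked: 136 (B) > 127 (D) > 85 (C) > 53 (A) > 48 (E)
Every bidder forfeits their bid regardless of winning.
Revenue = 53 + 136 + 85 + 127 + 48 = €449.

Total revenue: €449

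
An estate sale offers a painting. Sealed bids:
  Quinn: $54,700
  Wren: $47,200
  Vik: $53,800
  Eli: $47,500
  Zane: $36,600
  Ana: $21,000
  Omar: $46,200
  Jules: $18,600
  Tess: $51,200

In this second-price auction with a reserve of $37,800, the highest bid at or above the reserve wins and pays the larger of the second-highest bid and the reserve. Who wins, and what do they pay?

Quinn pays $53,800

Bids in order: 54,700 (Quinn) > 53,800 (Vik) > 51,200 (Tess) > 47,500 (Eli) > 47,200 (Wren) > 46,200 (Omar) > …
Highest eligible bid: Quinn at $54,700.
max(second-highest $53,800, reserve $37,800) = $53,800; the reserve does not bind.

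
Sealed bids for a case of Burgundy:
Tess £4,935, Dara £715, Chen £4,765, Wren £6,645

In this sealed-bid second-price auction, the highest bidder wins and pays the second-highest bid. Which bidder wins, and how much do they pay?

Wren pays £4,935

Sorting bids: 6,645 (Wren) > 4,935 (Tess) > 4,765 (Chen) > 715 (Dara)
Wren is highest; pays the second-highest bid, £4,935.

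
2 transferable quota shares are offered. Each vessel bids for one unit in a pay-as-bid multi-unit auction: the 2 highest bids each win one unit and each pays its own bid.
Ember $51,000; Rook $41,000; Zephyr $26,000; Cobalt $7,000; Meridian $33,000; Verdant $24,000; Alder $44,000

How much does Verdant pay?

Verdant pays $0

Bids ranked high→low: 51,000 (Ember), 44,000 (Alder), 41,000 (Rook), 33,000 (Meridian), …
Winners (2 units): Ember, Alder.
Verdant does not win → $0.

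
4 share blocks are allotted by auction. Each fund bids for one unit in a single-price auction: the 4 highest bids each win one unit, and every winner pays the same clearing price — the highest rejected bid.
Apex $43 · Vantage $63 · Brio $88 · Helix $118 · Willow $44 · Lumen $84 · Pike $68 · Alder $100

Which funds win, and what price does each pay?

Helix, Alder, Brio, Lumen; each pays $68

Ordering the bids: 118 (Helix), 100 (Alder), 88 (Brio), 84 (Lumen), 68 (Pike), 63 (Vantage), …
Top 4: Helix, Alder, Brio, Lumen.
Highest unsuccessful bid: $68 → clearing price.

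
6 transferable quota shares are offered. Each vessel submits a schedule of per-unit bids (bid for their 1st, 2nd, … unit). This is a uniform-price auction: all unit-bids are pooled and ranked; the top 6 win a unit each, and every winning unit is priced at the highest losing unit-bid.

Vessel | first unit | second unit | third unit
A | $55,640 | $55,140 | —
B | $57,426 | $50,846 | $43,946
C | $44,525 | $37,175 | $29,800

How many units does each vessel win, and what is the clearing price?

All unit-bids, highest first — top 6: 57,426 (B-1), 55,640 (A-1), 55,140 (A-2), 50,846 (B-2), 44,525 (C-1), 43,946 (B-3)
The (k+1)-th unit-bid is $37,175.
Allocation: A 2, B 3, C 1.

A 2, B 3, C 1; clearing price $37,175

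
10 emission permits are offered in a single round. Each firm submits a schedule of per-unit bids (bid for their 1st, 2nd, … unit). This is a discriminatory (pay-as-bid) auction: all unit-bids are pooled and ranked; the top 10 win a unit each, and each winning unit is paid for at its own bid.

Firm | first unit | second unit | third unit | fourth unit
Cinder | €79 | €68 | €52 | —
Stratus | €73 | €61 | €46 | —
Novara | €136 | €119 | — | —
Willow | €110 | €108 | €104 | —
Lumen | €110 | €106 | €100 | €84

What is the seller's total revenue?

All unit-bids, highest first — top 10: 136 (Novara-1), 119 (Novara-2), 110 (Willow-1), 110 (Lumen-1), 108 (Willow-2), 106 (Lumen-2), 104 (Willow-3), 100 (Lumen-3), 84 (Lumen-4), 79 (Cinder-1)
Next rejected bid: €73 (not a price — pay-as-bid).
Each winning unit pays its own bid.
Revenue = 136 + 119 + 110 + 110 + 108 + 106 + 104 + 100 + 84 + 79 = €1,056.

Total revenue: €1,056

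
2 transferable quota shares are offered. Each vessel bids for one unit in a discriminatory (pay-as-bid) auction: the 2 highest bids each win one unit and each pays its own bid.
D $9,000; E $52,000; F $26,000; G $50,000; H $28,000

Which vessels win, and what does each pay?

E $52,000, G $50,000

Sorting: 52,000 (E), 50,000 (G), 28,000 (H), 26,000 (F), …
Top 2: E, G.
Each winner pays its own bid: E $52,000, G $50,000.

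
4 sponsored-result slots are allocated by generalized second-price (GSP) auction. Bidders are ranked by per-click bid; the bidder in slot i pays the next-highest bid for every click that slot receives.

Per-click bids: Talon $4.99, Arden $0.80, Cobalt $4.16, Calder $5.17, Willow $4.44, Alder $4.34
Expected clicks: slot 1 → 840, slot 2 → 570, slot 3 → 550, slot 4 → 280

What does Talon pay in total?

Per-click bids in order: $5.17 (Calder) > $4.99 (Talon) > $4.44 (Willow) > $4.34 (Alder) > $4.16 (Cobalt) > …
Talon holds slot 2 → pays next bid $4.44 × 570 clicks = $2530.80.

Talon pays $2530.80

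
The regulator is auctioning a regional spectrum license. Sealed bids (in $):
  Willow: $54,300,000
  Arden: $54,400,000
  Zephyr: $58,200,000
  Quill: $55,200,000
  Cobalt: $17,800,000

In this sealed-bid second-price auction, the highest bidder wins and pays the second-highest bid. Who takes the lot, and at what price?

Zephyr pays $55,200,000

Sorting bids: 58,200,000 (Zephyr) > 55,200,000 (Quill) > 54,400,000 (Arden) > 54,300,000 (Willow) > 17,800,000 (Cobalt)
Second-price: Zephyr pays Quill's bid of $55,200,000.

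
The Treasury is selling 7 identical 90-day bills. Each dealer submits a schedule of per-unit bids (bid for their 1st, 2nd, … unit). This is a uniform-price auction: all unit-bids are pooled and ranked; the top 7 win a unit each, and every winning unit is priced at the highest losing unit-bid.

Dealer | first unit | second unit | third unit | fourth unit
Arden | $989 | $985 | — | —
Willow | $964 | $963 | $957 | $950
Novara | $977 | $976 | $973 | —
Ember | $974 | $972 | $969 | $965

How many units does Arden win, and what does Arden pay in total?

Merging the schedules and taking the best 7: 989 (Arden-1), 985 (Arden-2), 977 (Novara-1), 976 (Novara-2), 974 (Ember-1), 973 (Novara-3), 972 (Ember-2)
First bid not allocated: $969.
Arden wins 2 unit(s) at $969 each.

Arden: 2 units, pays $1,938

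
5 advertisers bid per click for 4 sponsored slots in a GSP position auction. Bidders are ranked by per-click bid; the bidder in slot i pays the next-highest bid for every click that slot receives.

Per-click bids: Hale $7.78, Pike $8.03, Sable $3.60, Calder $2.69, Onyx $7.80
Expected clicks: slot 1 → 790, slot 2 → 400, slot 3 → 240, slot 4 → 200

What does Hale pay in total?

Per-click bids in order: $8.03 (Pike) > $7.80 (Onyx) > $7.78 (Hale) > $3.60 (Sable) > $2.69 (Calder)
Hale holds slot 3 → pays next bid $3.60 × 240 clicks = $864.00.

Hale pays $864.00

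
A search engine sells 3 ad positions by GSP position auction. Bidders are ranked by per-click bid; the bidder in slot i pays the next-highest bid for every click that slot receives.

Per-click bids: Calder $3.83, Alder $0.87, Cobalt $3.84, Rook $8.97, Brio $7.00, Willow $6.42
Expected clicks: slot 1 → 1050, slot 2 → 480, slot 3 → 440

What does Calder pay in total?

Calder pays $0.00

Per-click bids in order: $8.97 (Rook) > $7.00 (Brio) > $6.42 (Willow) > $3.84 (Cobalt) > …
Calder ranks below slot 3 → no slot, pays nothing.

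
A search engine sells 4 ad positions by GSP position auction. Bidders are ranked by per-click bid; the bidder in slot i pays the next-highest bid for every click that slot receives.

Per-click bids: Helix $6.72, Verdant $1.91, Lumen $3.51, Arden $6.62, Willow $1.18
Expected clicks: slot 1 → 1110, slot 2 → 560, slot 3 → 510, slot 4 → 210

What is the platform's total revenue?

Total revenue: $10535.70

Ranked by bid: $6.72 (Helix) > $6.62 (Arden) > $3.51 (Lumen) > $1.91 (Verdant) > $1.18 (Willow)
Slot 1: Helix pays $6.62 × 1110 = $7348.20
Slot 2: Arden pays $3.51 × 560 = $1965.60
Slot 3: Lumen pays $1.91 × 510 = $974.10
Slot 4: Verdant pays $1.18 × 210 = $247.80
Total = $10535.70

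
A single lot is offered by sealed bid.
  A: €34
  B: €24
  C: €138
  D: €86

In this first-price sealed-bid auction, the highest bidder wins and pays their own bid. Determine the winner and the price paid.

C pays €138

Sorting bids: 138 (C) > 86 (D) > 34 (A) > 24 (B)
C has the highest bid and pays exactly that: €138.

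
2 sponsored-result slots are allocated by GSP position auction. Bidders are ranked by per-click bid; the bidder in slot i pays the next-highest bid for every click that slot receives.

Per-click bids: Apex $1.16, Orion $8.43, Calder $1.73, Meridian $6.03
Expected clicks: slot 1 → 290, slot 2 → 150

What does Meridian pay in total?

Meridian pays $259.50

Sorting advertisers: $8.43 (Orion) > $6.03 (Meridian) > $1.73 (Calder) > …
Meridian holds slot 2 → pays next bid $1.73 × 150 clicks = $259.50.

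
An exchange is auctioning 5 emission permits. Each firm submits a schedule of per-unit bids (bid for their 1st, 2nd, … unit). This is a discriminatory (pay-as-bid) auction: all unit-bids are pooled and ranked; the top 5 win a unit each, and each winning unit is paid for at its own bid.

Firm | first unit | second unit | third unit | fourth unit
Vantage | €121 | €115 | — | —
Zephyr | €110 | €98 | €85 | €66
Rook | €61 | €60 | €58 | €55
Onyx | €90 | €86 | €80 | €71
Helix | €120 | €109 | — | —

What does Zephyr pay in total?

Zephyr pays €110

Merging the schedules and taking the best 5: 121 (Vantage-1), 120 (Helix-1), 115 (Vantage-2), 110 (Zephyr-1), 109 (Helix-2)
Next rejected bid: €98 (not a price — pay-as-bid).
Zephyr's winning unit-bids: 110 = €110.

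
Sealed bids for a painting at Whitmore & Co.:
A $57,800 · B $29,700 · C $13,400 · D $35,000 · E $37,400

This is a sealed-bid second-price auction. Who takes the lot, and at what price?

Sealed-bid second-price auction: the highest bidder wins and pays the second-highest bid.
Bids ranked: 57,800 (A) > 37,400 (E) > 35,000 (D) > 29,700 (B) > 13,400 (C)
A wins with the highest bid; price is set by the runner-up at $37,400.

A pays $37,400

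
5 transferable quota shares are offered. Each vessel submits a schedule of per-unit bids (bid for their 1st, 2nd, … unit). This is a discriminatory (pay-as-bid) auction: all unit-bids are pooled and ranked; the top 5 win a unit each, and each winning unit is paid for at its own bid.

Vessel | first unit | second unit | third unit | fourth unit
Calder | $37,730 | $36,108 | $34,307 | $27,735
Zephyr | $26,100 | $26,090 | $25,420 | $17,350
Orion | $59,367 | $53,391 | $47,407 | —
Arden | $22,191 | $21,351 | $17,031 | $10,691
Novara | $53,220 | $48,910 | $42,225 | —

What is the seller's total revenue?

Total revenue: $262,295

All unit-bids, highest first — top 5: 59,367 (Orion-1), 53,391 (Orion-2), 53,220 (Novara-1), 48,910 (Novara-2), 47,407 (Orion-3)
Next rejected bid: $42,225 (not a price — pay-as-bid).
Each winning unit pays its own bid.
Revenue = 59,367 + 53,391 + 53,220 + 48,910 + 47,407 = $262,295.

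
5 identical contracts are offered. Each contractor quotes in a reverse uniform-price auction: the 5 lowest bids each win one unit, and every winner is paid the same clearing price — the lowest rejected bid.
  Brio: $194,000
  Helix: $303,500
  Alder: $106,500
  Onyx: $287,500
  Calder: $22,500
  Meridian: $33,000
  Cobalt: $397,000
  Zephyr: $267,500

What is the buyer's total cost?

Total cost: $1,437,500

Sorting: 22,500 (Calder), 33,000 (Meridian), 106,500 (Alder), 194,000 (Brio), 267,500 (Zephyr), 287,500 (Onyx), 303,500 (Helix), …
Winners (5 units): Calder, Meridian, Alder, Brio, Zephyr.
Clearing price = lowest rejected bid = $287,500.
Total cost = 5 × $287,500 = $1,437,500.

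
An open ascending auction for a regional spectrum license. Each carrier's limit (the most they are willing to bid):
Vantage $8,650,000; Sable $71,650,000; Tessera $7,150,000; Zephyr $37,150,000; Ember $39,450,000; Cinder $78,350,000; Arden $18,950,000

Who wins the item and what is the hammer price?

Cinder wins at $71,650,000

Limits in order: 78,350,000 (Cinder) > 71,650,000 (Sable) > 39,450,000 (Ember) > 37,150,000 (Zephyr) > 18,950,000 (Arden) > 8,650,000 (Vantage) > …
Sable is the last rival to drop out, at $71,650,000; Cinder remains and wins at that price.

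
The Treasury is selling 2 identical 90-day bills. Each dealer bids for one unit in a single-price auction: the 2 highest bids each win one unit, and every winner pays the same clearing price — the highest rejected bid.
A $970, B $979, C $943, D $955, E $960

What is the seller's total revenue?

Bids ranked high→low: 979 (B), 970 (A), 960 (E), 955 (D), …
Top 2: B, A.
Clearing price = highest rejected bid = $960.
Total revenue = 2 × $960 = $1,920.

Total revenue: $1,920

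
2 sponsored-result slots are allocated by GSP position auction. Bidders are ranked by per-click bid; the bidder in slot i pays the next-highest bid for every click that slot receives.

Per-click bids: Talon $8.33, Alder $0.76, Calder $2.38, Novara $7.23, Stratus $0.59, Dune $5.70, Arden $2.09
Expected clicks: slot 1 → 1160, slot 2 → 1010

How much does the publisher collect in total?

Total revenue: $14143.80

Per-click bids in order: $8.33 (Talon) > $7.23 (Novara) > $5.70 (Dune) > …
Slot 1: Talon pays $7.23 × 1160 = $8386.80
Slot 2: Novara pays $5.70 × 1010 = $5757.00
Total = $14143.80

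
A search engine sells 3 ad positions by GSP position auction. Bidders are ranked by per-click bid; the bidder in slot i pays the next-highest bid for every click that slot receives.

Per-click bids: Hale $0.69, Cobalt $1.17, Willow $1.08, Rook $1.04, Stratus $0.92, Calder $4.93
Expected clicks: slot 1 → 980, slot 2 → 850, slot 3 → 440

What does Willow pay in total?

Ranked by bid: $4.93 (Calder) > $1.17 (Cobalt) > $1.08 (Willow) > $1.04 (Rook) > …
Willow holds slot 3 → pays next bid $1.04 × 440 clicks = $457.60.

Willow pays $457.60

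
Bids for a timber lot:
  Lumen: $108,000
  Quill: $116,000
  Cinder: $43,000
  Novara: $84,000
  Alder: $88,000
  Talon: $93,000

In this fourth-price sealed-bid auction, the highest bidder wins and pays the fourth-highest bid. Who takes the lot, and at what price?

Quill pays $88,000

Rule: the highest bidder wins and pays the fourth-highest bid.
Bids in order: 116,000 (Quill) > 108,000 (Lumen) > 93,000 (Talon) > 88,000 (Alder) > 84,000 (Novara) > 43,000 (Cinder)
Quill is highest; pays the fourth-highest bid, $88,000.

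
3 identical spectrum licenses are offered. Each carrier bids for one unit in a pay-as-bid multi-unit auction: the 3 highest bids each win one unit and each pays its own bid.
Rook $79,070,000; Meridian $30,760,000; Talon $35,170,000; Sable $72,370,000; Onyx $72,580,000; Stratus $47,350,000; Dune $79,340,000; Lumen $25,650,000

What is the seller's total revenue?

Ordering the bids: 79,340,000 (Dune), 79,070,000 (Rook), 72,580,000 (Onyx), 72,370,000 (Sable), 47,350,000 (Stratus), …
The 3 highest are Dune, Rook, Onyx.
Total revenue = 79,340,000 + 79,070,000 + 72,580,000 = $230,990,000.

Total revenue: $230,990,000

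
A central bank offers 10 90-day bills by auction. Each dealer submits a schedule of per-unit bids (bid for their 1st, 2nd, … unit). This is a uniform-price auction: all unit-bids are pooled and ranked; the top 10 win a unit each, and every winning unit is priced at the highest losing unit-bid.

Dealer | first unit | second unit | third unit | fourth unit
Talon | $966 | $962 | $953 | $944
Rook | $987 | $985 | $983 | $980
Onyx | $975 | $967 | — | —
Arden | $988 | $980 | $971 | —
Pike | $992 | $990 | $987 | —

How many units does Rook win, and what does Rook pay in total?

All unit-bids, highest first — top 10: 992 (Pike-1), 990 (Pike-2), 988 (Arden-1), 987 (Rook-1), 987 (Pike-3), 985 (Rook-2), 983 (Rook-3), 980 (Rook-4), 980 (Arden-2), 975 (Onyx-1)
The (k+1)-th unit-bid is $971.
Rook wins 4 unit(s) at $971 each.

Rook: 4 units, pays $3,884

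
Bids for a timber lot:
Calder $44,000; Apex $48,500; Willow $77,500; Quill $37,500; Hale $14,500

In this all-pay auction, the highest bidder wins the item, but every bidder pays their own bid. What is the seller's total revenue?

Total revenue: $222,000

All-pay auction: the highest bidder wins the item, but every bidder pays their own bid.
Bids in order: 77,500 (Willow) > 48,500 (Apex) > 44,000 (Calder) > 37,500 (Quill) > 14,500 (Hale)
Every bidder forfeits their bid regardless of winning.
Revenue = 44,000 + 48,500 + 77,500 + 37,500 + 14,500 = $222,000.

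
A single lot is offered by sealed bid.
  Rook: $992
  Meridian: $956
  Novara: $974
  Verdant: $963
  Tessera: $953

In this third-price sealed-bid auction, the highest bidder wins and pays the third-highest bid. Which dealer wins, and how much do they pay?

Rook pays $963

Sorting bids: 992 (Rook) > 974 (Novara) > 963 (Verdant) > 956 (Meridian) > 953 (Tessera)
Rook is highest; pays the third-highest bid, $963.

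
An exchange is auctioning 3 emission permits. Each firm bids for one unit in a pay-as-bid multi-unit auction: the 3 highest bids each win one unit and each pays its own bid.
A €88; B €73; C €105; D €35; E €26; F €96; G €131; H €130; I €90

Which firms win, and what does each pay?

Sorting: 131 (G), 130 (H), 105 (C), 96 (F), 90 (I), …
Winners (3 units): G, H, C.
Each winner pays its own bid: G €131, H €130, C €105.

G €131, H €130, C €105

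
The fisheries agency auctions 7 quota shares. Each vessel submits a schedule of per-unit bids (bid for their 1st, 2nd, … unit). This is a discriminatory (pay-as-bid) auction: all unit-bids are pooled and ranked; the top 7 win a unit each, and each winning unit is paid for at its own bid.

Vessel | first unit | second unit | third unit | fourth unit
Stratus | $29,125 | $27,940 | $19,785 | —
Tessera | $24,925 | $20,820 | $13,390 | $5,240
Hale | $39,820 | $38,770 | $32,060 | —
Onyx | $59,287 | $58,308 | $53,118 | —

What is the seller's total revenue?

Total revenue: $310,488

Pooled unit-bids ranked (top 7): 59,287 (Onyx-1), 58,308 (Onyx-2), 53,118 (Onyx-3), 39,820 (Hale-1), 38,770 (Hale-2), 32,060 (Hale-3), 29,125 (Stratus-1)
Next rejected bid: $27,940 (not a price — pay-as-bid).
Each winning unit pays its own bid.
Revenue = 59,287 + 58,308 + 53,118 + 39,820 + 38,770 + 32,060 + 29,125 = $310,488.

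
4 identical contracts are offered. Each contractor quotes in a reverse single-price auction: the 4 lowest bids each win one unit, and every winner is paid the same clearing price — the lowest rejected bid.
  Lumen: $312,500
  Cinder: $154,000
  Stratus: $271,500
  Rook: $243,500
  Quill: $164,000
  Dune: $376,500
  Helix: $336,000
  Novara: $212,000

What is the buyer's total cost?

Ordering the bids: 154,000 (Cinder), 164,000 (Quill), 212,000 (Novara), 243,500 (Rook), 271,500 (Stratus), 312,500 (Lumen), …
The 4 lowest are Cinder, Quill, Novara, Rook.
Lowest unsuccessful bid: $271,500 → clearing price.
Total cost = 4 × $271,500 = $1,086,000.

Total cost: $1,086,000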